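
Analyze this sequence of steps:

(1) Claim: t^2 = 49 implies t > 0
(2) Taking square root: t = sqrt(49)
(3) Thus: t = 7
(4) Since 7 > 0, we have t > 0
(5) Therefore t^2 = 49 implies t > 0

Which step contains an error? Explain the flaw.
Step 2: Taking square root: t = sqrt(49)

Step 2 takes the square root and assumes the positive root only. The equation t^2 = 49 actually has two solutions: t = 7 and t = -7. The proof silently assumes t > 0 without justification, then uses this assumption to conclude t > 0, which is circular. The counterexample t = -7 shows the claim is false.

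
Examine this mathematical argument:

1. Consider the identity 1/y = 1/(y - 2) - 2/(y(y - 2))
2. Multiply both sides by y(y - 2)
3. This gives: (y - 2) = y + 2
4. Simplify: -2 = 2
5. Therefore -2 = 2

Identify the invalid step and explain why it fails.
Step 3: This gives: (y - 2) = y + 2

Step 3 makes a sign error when clearing denominators. Multiplying -2/(y(y - 2)) by y(y - 2) gives -2, not +2. The correct result is (y - 2) = y - 2, which is trivially true, not (y - 2) = y + 2. (Step 1 is a valid identity: 1/(y - 2) - 2/(y(y - 2)) = (y - 2)/(y(y - 2)) = 1/y.)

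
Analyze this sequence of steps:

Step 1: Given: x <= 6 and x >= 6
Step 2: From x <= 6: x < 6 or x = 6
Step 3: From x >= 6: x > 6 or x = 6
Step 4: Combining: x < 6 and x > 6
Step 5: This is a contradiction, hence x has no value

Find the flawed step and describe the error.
Step 4: Combining: x < 6 and x > 6

Step 4 incorrectly combines the conditions. From x <= 6 and x >= 6, the intersection is x = 6. The error treats the 'or' cases as 'and' requirements. The correct conclusion is that x = 6 is the unique solution, not that no solution exists.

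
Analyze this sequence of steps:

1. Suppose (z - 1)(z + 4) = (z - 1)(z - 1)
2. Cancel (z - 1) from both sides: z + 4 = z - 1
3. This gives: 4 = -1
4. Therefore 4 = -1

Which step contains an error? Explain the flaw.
Step 2: Cancel (z - 1) from both sides: z + 4 = z - 1

Step 2 cancels (z - 1) from both sides. This is only valid if (z - 1) ≠ 0, i.e., z ≠ 1. When z = 1, both sides equal zero regardless of the other factors. The correct approach requires considering z = 1 as a separate case.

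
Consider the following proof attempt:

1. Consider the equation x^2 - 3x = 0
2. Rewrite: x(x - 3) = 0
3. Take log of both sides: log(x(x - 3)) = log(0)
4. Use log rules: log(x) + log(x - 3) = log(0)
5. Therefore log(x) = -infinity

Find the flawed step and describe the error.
Step 3: Take log of both sides: log(x(x - 3)) = log(0)

Step 3 takes the logarithm of both sides, resulting in log(0) on the right side. The logarithm is only defined for positive numbers; log(0) is undefined (approaches negative infinity). This operation is invalid.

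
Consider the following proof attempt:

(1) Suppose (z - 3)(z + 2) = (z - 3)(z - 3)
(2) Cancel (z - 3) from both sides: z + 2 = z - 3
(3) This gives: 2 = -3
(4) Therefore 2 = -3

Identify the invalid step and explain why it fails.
Step 2: Cancel (z - 3) from both sides: z + 2 = z - 3

Step 2 cancels (z - 3) from both sides. This is only valid if (z - 3) ≠ 0, i.e., z ≠ 3. When z = 3, both sides equal zero regardless of the other factors. The correct approach requires considering z = 3 as a separate case.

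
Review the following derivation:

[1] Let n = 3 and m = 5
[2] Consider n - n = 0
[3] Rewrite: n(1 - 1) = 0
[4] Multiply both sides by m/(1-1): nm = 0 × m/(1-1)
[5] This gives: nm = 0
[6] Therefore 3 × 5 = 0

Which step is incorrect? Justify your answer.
Step 4: Multiply both sides by m/(1-1): nm = 0 × m/(1-1)

Step 4 multiplies both sides by m/(1-1). However, 1-1 = 0, so this is multiplication by m/0, which is undefined. We cannot multiply by an undefined expression.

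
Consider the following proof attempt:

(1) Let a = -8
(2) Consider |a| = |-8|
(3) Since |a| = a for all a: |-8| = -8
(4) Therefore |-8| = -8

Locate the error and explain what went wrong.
Step 3: Since |a| = a for all a: |-8| = -8

Step 3 incorrectly states that |a| = a for all a. The correct definition is |a| = a when a >= 0, and |a| = -a when a < 0. Since -8 < 0, we have |-8| = -(-8) = 8, not -8.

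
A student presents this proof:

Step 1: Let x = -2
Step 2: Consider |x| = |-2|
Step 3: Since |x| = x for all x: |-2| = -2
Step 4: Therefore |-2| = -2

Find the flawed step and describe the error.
Step 3: Since |x| = x for all x: |-2| = -2

Step 3 incorrectly states that |x| = x for all x. The correct definition is |x| = x when x >= 0, and |x| = -x when x < 0. Since -2 < 0, we have |-2| = -(-2) = 2, not -2.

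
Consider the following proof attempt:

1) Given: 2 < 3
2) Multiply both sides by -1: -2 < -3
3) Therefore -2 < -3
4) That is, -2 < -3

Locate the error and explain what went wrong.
Step 2: Multiply both sides by -1: -2 < -3

Step 2 multiplies both sides by -1 but fails to reverse the inequality sign. When multiplying (or dividing) an inequality by a negative number, the direction must be reversed. Since 2 < 3, we should get -2 > -3, i.e., -2 > -3.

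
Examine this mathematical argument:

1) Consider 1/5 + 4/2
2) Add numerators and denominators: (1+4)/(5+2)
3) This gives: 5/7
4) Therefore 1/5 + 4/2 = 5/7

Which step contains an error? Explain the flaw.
Step 2: Add numerators and denominators: (1+4)/(5+2)

Step 2 incorrectly adds fractions by separately adding numerators and denominators. This is wrong. The correct method requires a common denominator: 1/5 + 4/2 = (1×2 + 4×5)/(5×2) = 22/10 = 11/5. The method used gives 5/7, which is different.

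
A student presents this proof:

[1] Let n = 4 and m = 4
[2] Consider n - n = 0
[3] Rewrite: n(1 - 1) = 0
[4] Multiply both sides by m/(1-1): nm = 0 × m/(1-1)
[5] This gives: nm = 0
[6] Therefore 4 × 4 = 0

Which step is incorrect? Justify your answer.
Step 4: Multiply both sides by m/(1-1): nm = 0 × m/(1-1)

Step 4 multiplies both sides by m/(1-1). However, 1-1 = 0, so this is multiplication by m/0, which is undefined. We cannot multiply by an undefined expression.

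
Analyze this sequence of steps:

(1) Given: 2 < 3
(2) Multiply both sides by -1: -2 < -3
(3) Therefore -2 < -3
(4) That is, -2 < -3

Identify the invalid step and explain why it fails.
Step 2: Multiply both sides by -1: -2 < -3

Step 2 multiplies both sides by -1 but fails to reverse the inequality sign. When multiplying (or dividing) an inequality by a negative number, the direction must be reversed. Since 2 < 3, we should get -2 > -3, i.e., -2 > -3.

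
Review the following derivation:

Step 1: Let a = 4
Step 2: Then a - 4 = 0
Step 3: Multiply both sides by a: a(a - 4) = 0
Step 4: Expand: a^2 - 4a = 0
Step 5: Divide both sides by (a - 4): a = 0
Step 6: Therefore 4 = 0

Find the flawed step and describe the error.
Step 5: Divide both sides by (a - 4): a = 0

Step 5 divides both sides by (a - 4). However, since a = 4, we have (a - 4) = 0. Division by zero is undefined, making this step invalid.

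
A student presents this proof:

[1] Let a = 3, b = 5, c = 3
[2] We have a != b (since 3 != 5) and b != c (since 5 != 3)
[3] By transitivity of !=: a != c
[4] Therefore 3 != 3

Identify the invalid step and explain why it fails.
Step 3: By transitivity of !=: a != c

Step 3 incorrectly applies transitivity to the '!=' relation. Transitivity states: if a R b and b R c, then a R c. However, '!=' is not transitive. Counterexample: 3 != 5 and 5 != 3, but 3 = 3 (both equal 3). Transitivity holds for relations like <, <=, =, but not for !=.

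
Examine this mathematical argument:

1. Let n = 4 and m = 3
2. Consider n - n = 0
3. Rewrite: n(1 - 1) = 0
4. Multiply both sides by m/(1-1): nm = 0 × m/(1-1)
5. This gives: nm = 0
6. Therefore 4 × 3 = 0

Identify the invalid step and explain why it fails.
Step 4: Multiply both sides by m/(1-1): nm = 0 × m/(1-1)

Step 4 multiplies both sides by m/(1-1). However, 1-1 = 0, so this is multiplication by m/0, which is undefined. We cannot multiply by an undefined expression.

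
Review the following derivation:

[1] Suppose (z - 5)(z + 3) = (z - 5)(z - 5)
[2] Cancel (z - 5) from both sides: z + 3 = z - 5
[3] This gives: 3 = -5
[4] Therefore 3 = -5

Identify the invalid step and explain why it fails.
Step 2: Cancel (z - 5) from both sides: z + 3 = z - 5

Step 2 cancels (z - 5) from both sides. This is only valid if (z - 5) ≠ 0, i.e., z ≠ 5. When z = 5, both sides equal zero regardless of the other factors. The correct approach requires considering z = 5 as a separate case.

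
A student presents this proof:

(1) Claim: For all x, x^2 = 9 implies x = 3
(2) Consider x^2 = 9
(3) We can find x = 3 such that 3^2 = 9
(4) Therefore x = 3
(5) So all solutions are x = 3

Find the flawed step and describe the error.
Step 4: Therefore x = 3

Step 4 incorrectly concludes that x = 3 is the only solution. The proof shows that x = 3 is A solution (existence), but does not show it is the ONLY solution (uniqueness). In fact, x = -3 is also a solution since (-3)^2 = 9. Finding one solution doesn't prove there are no others.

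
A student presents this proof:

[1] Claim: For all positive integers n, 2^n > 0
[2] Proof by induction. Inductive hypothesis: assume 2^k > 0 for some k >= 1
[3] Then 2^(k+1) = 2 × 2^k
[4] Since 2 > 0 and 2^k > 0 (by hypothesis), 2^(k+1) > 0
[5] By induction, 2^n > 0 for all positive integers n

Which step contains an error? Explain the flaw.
Step 5: By induction, 2^n > 0 for all positive integers n

Step 5 concludes the proof by induction, but no base case was ever established. A valid induction proof requires: (1) a base case proving 2^1 > 0, and (2) an inductive step showing IF 2^k > 0 THEN 2^(k+1) > 0. Steps 2-4 correctly establish the inductive step, but without the base case the conclusion in step 5 does not follow.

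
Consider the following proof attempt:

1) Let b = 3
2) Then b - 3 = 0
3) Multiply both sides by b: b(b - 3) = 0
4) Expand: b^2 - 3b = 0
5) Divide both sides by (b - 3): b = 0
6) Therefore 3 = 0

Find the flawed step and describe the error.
Step 5: Divide both sides by (b - 3): b = 0

Step 5 divides both sides by (b - 3). However, since b = 3, we have (b - 3) = 0. Division by zero is undefined, making this step invalid.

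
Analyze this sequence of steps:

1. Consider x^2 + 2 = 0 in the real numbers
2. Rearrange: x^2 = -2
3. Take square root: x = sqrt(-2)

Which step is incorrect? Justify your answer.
Step 3: Take square root: x = sqrt(-2)

Step 3 takes the square root of -2, which is negative. In the real number system, the square root of a negative number is undefined. The equation x^2 + 2 = 0 has no real solutions. Square roots of negative numbers only exist in the complex numbers.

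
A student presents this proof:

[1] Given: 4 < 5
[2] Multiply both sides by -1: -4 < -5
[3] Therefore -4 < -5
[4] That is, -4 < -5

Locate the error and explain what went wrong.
Step 2: Multiply both sides by -1: -4 < -5

Step 2 multiplies both sides by -1 but fails to reverse the inequality sign. When multiplying (or dividing) an inequality by a negative number, the direction must be reversed. Since 4 < 5, we should get -4 > -5, i.e., -4 > -5.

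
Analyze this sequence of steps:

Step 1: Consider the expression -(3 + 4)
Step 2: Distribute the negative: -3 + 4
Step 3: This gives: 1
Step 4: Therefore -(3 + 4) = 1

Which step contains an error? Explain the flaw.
Step 2: Distribute the negative: -3 + 4

Step 2 incorrectly distributes the negative sign. The correct distribution is -(3 + 4) = -3 - 4 = -7. The negative must be applied to both terms, not just the first. The error treats -(3 + 4) as -3 + 4, which equals 1 instead of -7.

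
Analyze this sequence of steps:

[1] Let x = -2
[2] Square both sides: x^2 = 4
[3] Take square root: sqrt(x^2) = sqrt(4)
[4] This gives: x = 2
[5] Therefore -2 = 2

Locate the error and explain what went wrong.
Step 4: This gives: x = 2

Step 4 incorrectly states that sqrt(x^2) = x. The correct identity is sqrt(x^2) = |x|. Since x = -2 < 0, we have sqrt(x^2) = |-2| = 2, not x = -2.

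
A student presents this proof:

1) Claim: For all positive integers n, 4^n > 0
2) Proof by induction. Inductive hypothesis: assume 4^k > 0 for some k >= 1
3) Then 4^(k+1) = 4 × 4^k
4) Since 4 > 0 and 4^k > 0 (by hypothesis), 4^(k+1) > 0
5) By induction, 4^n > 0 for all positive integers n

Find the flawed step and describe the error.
Step 5: By induction, 4^n > 0 for all positive integers n

Step 5 concludes the proof by induction, but no base case was ever established. A valid induction proof requires: (1) a base case proving 4^1 > 0, and (2) an inductive step showing IF 4^k > 0 THEN 4^(k+1) > 0. Steps 2-4 correctly establish the inductive step, but without the base case the conclusion in step 5 does not follow.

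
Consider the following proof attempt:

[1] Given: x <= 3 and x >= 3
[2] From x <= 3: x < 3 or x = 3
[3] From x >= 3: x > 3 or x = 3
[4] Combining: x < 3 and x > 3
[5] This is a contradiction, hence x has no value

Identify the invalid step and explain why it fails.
Step 4: Combining: x < 3 and x > 3

Step 4 incorrectly combines the conditions. From x <= 3 and x >= 3, the intersection is x = 3. The error treats the 'or' cases as 'and' requirements. The correct conclusion is that x = 3 is the unique solution, not that no solution exists.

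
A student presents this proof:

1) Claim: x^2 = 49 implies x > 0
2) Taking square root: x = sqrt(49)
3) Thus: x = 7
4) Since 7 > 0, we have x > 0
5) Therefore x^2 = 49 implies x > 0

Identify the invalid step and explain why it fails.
Step 2: Taking square root: x = sqrt(49)

Step 2 takes the square root and assumes the positive root only. The equation x^2 = 49 actually has two solutions: x = 7 and x = -7. The proof silently assumes x > 0 without justification, then uses this assumption to conclude x > 0, which is circular. The counterexample x = -7 shows the claim is false.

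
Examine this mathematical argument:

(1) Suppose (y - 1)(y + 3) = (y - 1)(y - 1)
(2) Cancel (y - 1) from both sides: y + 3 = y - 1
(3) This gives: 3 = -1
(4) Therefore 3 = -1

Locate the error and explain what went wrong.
Step 2: Cancel (y - 1) from both sides: y + 3 = y - 1

Step 2 cancels (y - 1) from both sides. This is only valid if (y - 1) ≠ 0, i.e., y ≠ 1. When y = 1, both sides equal zero regardless of the other factors. The correct approach requires considering y = 1 as a separate case.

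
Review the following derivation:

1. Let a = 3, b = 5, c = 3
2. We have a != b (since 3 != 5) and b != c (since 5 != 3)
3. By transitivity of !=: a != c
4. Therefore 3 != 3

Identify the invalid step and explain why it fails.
Step 3: By transitivity of !=: a != c

Step 3 incorrectly applies transitivity to the '!=' relation. Transitivity states: if a R b and b R c, then a R c. However, '!=' is not transitive. Counterexample: 3 != 5 and 5 != 3, but 3 = 3 (both equal 3). Transitivity holds for relations like <, <=, =, but not for !=.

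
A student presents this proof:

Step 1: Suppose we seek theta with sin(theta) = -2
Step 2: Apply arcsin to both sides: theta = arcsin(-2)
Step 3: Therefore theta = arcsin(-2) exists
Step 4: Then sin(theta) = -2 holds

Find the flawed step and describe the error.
Step 2: Apply arcsin to both sides: theta = arcsin(-2)

Step 2 applies arcsin to -2. However, arcsin(x) is only defined for x in [-1, 1] because sin(theta) can only produce values in that range. Since |-2| > 1, arcsin(-2) is undefined. There is no angle whose sine equals -2.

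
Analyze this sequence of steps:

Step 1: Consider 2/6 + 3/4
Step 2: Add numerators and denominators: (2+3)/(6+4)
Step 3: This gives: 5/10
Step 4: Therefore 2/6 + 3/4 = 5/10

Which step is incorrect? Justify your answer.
Step 2: Add numerators and denominators: (2+3)/(6+4)

Step 2 incorrectly adds fractions by separately adding numerators and denominators. This is wrong. The correct method requires a common denominator: 2/6 + 3/4 = (2×4 + 3×6)/(6×4) = 26/24 = 13/12. The method used gives 5/10, which is different.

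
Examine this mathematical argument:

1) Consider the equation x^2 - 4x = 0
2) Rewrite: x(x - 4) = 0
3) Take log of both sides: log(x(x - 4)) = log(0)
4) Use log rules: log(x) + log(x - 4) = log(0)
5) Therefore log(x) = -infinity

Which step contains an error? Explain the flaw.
Step 3: Take log of both sides: log(x(x - 4)) = log(0)

Step 3 takes the logarithm of both sides, resulting in log(0) on the right side. The logarithm is only defined for positive numbers; log(0) is undefined (approaches negative infinity). This operation is invalid.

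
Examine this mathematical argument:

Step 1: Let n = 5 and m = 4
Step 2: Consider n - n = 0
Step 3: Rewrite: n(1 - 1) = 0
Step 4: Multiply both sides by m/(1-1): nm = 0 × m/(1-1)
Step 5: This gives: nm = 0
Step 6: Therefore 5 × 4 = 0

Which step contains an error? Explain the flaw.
Step 4: Multiply both sides by m/(1-1): nm = 0 × m/(1-1)

Step 4 multiplies both sides by m/(1-1). However, 1-1 = 0, so this is multiplication by m/0, which is undefined. We cannot multiply by an undefined expression.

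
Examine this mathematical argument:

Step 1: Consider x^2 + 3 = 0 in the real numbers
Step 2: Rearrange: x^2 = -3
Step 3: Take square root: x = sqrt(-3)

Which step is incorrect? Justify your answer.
Step 3: Take square root: x = sqrt(-3)

Step 3 takes the square root of -3, which is negative. In the real number system, the square root of a negative number is undefined. The equation x^2 + 3 = 0 has no real solutions. Square roots of negative numbers only exist in the complex numbers.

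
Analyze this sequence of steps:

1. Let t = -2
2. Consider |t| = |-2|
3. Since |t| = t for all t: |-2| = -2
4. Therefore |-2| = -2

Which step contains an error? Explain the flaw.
Step 3: Since |t| = t for all t: |-2| = -2

Step 3 incorrectly states that |t| = t for all t. The correct definition is |t| = t when t >= 0, and |t| = -t when t < 0. Since -2 < 0, we have |-2| = -(-2) = 2, not -2.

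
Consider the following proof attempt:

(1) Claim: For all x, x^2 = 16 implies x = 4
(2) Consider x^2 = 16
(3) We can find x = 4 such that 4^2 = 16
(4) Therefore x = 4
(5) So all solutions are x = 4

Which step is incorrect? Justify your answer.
Step 4: Therefore x = 4

Step 4 incorrectly concludes that x = 4 is the only solution. The proof shows that x = 4 is A solution (existence), but does not show it is the ONLY solution (uniqueness). In fact, x = -4 is also a solution since (-4)^2 = 16. Finding one solution doesn't prove there are no others.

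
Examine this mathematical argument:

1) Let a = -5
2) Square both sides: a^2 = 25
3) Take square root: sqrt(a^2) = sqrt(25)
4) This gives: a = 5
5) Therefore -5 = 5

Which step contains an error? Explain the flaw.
Step 4: This gives: a = 5

Step 4 incorrectly states that sqrt(a^2) = a. The correct identity is sqrt(a^2) = |a|. Since a = -5 < 0, we have sqrt(a^2) = |-5| = 5, not a = -5.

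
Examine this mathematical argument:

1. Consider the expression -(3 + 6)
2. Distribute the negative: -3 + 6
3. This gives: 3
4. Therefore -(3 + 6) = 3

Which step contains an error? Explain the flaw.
Step 2: Distribute the negative: -3 + 6

Step 2 incorrectly distributes the negative sign. The correct distribution is -(3 + 6) = -3 - 6 = -9. The negative must be applied to both terms, not just the first. The error treats -(3 + 6) as -3 + 6, which equals 3 instead of -9.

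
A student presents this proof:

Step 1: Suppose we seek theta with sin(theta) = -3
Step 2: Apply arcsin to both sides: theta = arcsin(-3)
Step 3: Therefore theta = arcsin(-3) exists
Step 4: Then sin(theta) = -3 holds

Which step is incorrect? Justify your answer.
Step 2: Apply arcsin to both sides: theta = arcsin(-3)

Step 2 applies arcsin to -3. However, arcsin(x) is only defined for x in [-1, 1] because sin(theta) can only produce values in that range. Since |-3| > 1, arcsin(-3) is undefined. There is no angle whose sine equals -3.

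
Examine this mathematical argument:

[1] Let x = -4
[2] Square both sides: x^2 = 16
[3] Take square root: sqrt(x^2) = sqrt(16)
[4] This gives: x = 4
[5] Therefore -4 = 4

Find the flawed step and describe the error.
Step 4: This gives: x = 4

Step 4 incorrectly states that sqrt(x^2) = x. The correct identity is sqrt(x^2) = |x|. Since x = -4 < 0, we have sqrt(x^2) = |-4| = 4, not x = -4.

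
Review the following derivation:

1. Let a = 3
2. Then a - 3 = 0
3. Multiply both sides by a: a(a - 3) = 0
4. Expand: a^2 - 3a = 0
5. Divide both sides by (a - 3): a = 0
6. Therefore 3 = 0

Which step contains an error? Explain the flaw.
Step 5: Divide both sides by (a - 3): a = 0

Step 5 divides both sides by (a - 3). However, since a = 3, we have (a - 3) = 0. Division by zero is undefined, making this step invalid.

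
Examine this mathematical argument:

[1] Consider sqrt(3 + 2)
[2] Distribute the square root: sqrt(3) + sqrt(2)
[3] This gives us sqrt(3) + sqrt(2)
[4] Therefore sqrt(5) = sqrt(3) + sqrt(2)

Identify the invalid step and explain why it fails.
Step 2: Distribute the square root: sqrt(3) + sqrt(2)

Step 2 incorrectly 'distributes' the square root over addition. The square root function does not distribute: sqrt(a + b) ≠ sqrt(a) + sqrt(b). In fact, sqrt(3 + 2) = sqrt(5) ≈ 2.2361, while sqrt(3) + sqrt(2) ≈ 3.1463.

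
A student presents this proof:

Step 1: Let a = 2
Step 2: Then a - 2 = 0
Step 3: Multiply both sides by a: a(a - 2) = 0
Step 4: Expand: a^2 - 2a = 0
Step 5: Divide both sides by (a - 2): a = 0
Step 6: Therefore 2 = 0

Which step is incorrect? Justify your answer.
Step 5: Divide both sides by (a - 2): a = 0

Step 5 divides both sides by (a - 2). However, since a = 2, we have (a - 2) = 0. Division by zero is undefined, making this step invalid.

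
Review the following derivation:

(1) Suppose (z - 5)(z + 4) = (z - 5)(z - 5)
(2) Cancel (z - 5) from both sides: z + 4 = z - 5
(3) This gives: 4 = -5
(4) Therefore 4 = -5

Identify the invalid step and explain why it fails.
Step 2: Cancel (z - 5) from both sides: z + 4 = z - 5

Step 2 cancels (z - 5) from both sides. This is only valid if (z - 5) ≠ 0, i.e., z ≠ 5. When z = 5, both sides equal zero regardless of the other factors. The correct approach requires considering z = 5 as a separate case.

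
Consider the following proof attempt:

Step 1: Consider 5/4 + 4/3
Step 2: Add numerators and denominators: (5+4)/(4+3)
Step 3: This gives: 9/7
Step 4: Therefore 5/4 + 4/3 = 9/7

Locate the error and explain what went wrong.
Step 2: Add numerators and denominators: (5+4)/(4+3)

Step 2 incorrectly adds fractions by separately adding numerators and denominators. This is wrong. The correct method requires a common denominator: 5/4 + 4/3 = (5×3 + 4×4)/(4×3) = 31/12 = 31/12. The method used gives 9/7, which is different.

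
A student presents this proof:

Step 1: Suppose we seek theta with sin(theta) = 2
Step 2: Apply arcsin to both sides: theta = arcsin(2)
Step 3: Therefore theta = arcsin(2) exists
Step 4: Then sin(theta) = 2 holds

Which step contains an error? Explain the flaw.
Step 2: Apply arcsin to both sides: theta = arcsin(2)

Step 2 applies arcsin to 2. However, arcsin(x) is only defined for x in [-1, 1] because sin(theta) can only produce values in that range. Since |2| > 1, arcsin(2) is undefined. There is no angle whose sine equals 2.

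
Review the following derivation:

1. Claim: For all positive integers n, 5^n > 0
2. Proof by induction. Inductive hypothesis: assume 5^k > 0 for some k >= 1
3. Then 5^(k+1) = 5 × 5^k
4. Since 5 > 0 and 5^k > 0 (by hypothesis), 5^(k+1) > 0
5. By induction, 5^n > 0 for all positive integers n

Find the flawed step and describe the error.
Step 5: By induction, 5^n > 0 for all positive integers n

Step 5 concludes the proof by induction, but no base case was ever established. A valid induction proof requires: (1) a base case proving 5^1 > 0, and (2) an inductive step showing IF 5^k > 0 THEN 5^(k+1) > 0. Steps 2-4 correctly establish the inductive step, but without the base case the conclusion in step 5 does not follow.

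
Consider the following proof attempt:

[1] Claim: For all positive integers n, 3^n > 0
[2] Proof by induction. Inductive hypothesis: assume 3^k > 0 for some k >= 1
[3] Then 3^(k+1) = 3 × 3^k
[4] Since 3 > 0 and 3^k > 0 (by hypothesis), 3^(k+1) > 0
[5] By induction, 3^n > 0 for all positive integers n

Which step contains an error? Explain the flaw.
Step 5: By induction, 3^n > 0 for all positive integers n

Step 5 concludes the proof by induction, but no base case was ever established. A valid induction proof requires: (1) a base case proving 3^1 > 0, and (2) an inductive step showing IF 3^k > 0 THEN 3^(k+1) > 0. Steps 2-4 correctly establish the inductive step, but without the base case the conclusion in step 5 does not follow.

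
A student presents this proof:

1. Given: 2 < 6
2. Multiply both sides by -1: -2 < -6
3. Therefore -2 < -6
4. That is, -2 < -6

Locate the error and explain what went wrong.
Step 2: Multiply both sides by -1: -2 < -6

Step 2 multiplies both sides by -1 but fails to reverse the inequality sign. When multiplying (or dividing) an inequality by a negative number, the direction must be reversed. Since 2 < 6, we should get -2 > -6, i.e., -2 > -6.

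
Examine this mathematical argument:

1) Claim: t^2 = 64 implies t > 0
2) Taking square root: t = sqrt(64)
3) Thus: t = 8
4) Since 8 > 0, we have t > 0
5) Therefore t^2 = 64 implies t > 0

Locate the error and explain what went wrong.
Step 2: Taking square root: t = sqrt(64)

Step 2 takes the square root and assumes the positive root only. The equation t^2 = 64 actually has two solutions: t = 8 and t = -8. The proof silently assumes t > 0 without justification, then uses this assumption to conclude t > 0, which is circular. The counterexample t = -8 shows the claim is false.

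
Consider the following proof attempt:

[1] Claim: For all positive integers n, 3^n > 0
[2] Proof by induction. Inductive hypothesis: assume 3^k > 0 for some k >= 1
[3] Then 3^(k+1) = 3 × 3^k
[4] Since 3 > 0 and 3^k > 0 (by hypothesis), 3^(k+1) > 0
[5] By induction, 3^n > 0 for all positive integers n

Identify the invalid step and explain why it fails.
Step 5: By induction, 3^n > 0 for all positive integers n

Step 5 concludes the proof by induction, but no base case was ever established. A valid induction proof requires: (1) a base case proving 3^1 > 0, and (2) an inductive step showing IF 3^k > 0 THEN 3^(k+1) > 0. Steps 2-4 correctly establish the inductive step, but without the base case the conclusion in step 5 does not follow.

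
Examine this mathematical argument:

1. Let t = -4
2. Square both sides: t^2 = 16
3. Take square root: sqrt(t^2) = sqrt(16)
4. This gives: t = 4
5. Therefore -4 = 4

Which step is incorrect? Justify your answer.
Step 4: This gives: t = 4

Step 4 incorrectly states that sqrt(t^2) = t. The correct identity is sqrt(t^2) = |t|. Since t = -4 < 0, we have sqrt(t^2) = |-4| = 4, not t = -4.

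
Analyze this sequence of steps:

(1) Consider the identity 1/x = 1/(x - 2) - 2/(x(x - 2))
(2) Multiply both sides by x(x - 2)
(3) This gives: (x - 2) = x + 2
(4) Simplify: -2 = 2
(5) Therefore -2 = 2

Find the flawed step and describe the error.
Step 3: This gives: (x - 2) = x + 2

Step 3 makes a sign error when clearing denominators. Multiplying -2/(x(x - 2)) by x(x - 2) gives -2, not +2. The correct result is (x - 2) = x - 2, which is trivially true, not (x - 2) = x + 2. (Step 1 is a valid identity: 1/(x - 2) - 2/(x(x - 2)) = (x - 2)/(x(x - 2)) = 1/x.)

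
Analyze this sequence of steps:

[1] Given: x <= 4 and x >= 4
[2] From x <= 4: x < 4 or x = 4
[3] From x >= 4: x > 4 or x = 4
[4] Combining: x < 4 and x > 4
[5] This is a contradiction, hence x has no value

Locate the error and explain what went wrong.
Step 4: Combining: x < 4 and x > 4

Step 4 incorrectly combines the conditions. From x <= 4 and x >= 4, the intersection is x = 4. The error treats the 'or' cases as 'and' requirements. The correct conclusion is that x = 4 is the unique solution, not that no solution exists.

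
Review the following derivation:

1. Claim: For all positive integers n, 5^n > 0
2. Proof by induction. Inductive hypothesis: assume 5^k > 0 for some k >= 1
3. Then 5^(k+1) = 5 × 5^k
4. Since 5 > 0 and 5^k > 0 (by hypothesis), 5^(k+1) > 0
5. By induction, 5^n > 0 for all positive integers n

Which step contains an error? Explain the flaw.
Step 5: By induction, 5^n > 0 for all positive integers n

Step 5 concludes the proof by induction, but no base case was ever established. A valid induction proof requires: (1) a base case proving 5^1 > 0, and (2) an inductive step showing IF 5^k > 0 THEN 5^(k+1) > 0. Steps 2-4 correctly establish the inductive step, but without the base case the conclusion in step 5 does not follow.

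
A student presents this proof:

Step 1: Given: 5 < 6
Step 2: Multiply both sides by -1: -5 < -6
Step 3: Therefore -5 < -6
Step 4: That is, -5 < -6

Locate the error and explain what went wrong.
Step 2: Multiply both sides by -1: -5 < -6

Step 2 multiplies both sides by -1 but fails to reverse the inequality sign. When multiplying (or dividing) an inequality by a negative number, the direction must be reversed. Since 5 < 6, we should get -5 > -6, i.e., -5 > -6.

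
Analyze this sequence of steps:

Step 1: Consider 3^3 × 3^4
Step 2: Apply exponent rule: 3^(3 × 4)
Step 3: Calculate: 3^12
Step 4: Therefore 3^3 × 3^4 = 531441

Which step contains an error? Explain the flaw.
Step 2: Apply exponent rule: 3^(3 × 4)

Step 2 incorrectly states that a^b × a^c = a^(b×c). The correct rule is a^b × a^c = a^(b+c). The actual value is 3^3 × 3^4 = 3^7 = 2187, not 3^12 = 531441.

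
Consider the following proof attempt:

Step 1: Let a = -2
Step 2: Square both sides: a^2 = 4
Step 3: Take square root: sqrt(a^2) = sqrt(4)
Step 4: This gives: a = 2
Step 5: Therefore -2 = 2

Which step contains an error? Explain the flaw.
Step 4: This gives: a = 2

Step 4 incorrectly states that sqrt(a^2) = a. The correct identity is sqrt(a^2) = |a|. Since a = -2 < 0, we have sqrt(a^2) = |-2| = 2, not a = -2.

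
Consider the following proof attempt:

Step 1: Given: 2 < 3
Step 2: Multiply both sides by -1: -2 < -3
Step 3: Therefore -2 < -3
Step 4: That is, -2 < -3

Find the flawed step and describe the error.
Step 2: Multiply both sides by -1: -2 < -3

Step 2 multiplies both sides by -1 but fails to reverse the inequality sign. When multiplying (or dividing) an inequality by a negative number, the direction must be reversed. Since 2 < 3, we should get -2 > -3, i.e., -2 > -3.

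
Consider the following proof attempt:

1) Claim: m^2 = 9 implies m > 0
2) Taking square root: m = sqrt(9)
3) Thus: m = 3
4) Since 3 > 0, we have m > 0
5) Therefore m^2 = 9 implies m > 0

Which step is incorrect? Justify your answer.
Step 2: Taking square root: m = sqrt(9)

Step 2 takes the square root and assumes the positive root only. The equation m^2 = 9 actually has two solutions: m = 3 and m = -3. The proof silently assumes m > 0 without justification, then uses this assumption to conclude m > 0, which is circular. The counterexample m = -3 shows the claim is false.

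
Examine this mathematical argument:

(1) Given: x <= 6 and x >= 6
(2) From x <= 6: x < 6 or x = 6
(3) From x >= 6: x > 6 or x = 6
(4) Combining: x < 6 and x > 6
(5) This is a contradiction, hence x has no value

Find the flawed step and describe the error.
Step 4: Combining: x < 6 and x > 6

Step 4 incorrectly combines the conditions. From x <= 6 and x >= 6, the intersection is x = 6. The error treats the 'or' cases as 'and' requirements. The correct conclusion is that x = 6 is the unique solution, not that no solution exists.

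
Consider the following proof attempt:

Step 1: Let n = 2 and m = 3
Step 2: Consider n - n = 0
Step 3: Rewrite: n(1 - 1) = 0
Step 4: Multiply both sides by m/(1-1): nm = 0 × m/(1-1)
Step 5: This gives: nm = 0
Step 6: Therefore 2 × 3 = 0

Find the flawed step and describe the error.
Step 4: Multiply both sides by m/(1-1): nm = 0 × m/(1-1)

Step 4 multiplies both sides by m/(1-1). However, 1-1 = 0, so this is multiplication by m/0, which is undefined. We cannot multiply by an undefined expression.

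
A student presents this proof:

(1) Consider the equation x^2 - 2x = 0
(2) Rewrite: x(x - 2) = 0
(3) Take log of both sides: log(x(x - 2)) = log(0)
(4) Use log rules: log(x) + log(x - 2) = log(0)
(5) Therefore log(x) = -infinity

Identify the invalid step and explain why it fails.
Step 3: Take log of both sides: log(x(x - 2)) = log(0)

Step 3 takes the logarithm of both sides, resulting in log(0) on the right side. The logarithm is only defined for positive numbers; log(0) is undefined (approaches negative infinity). This operation is invalid.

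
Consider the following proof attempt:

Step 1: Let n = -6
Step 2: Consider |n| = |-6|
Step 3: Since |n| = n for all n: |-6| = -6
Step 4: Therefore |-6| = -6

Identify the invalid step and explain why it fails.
Step 3: Since |n| = n for all n: |-6| = -6

Step 3 incorrectly states that |n| = n for all n. The correct definition is |n| = n when n >= 0, and |n| = -n when n < 0. Since -6 < 0, we have |-6| = -(-6) = 6, not -6.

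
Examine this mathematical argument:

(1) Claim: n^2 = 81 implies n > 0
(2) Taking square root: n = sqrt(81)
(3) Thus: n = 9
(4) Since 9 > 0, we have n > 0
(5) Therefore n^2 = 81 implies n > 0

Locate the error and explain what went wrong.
Step 2: Taking square root: n = sqrt(81)

Step 2 takes the square root and assumes the positive root only. The equation n^2 = 81 actually has two solutions: n = 9 and n = -9. The proof silently assumes n > 0 without justification, then uses this assumption to conclude n > 0, which is circular. The counterexample n = -9 shows the claim is false.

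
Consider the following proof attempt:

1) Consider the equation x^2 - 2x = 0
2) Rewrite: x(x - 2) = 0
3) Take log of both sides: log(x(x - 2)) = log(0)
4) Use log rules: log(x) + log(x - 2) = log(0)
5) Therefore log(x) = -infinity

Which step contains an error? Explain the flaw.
Step 3: Take log of both sides: log(x(x - 2)) = log(0)

Step 3 takes the logarithm of both sides, resulting in log(0) on the right side. The logarithm is only defined for positive numbers; log(0) is undefined (approaches negative infinity). This operation is invalid.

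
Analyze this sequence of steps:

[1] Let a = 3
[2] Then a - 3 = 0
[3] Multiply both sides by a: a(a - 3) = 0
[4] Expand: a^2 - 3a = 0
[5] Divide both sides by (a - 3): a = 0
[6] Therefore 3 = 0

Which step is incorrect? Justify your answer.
Step 5: Divide both sides by (a - 3): a = 0

Step 5 divides both sides by (a - 3). However, since a = 3, we have (a - 3) = 0. Division by zero is undefined, making this step invalid.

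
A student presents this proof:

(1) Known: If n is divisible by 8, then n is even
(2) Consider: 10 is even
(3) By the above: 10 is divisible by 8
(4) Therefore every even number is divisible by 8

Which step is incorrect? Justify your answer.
Step 3: By the above: 10 is divisible by 8

Step 3 commits the fallacy of affirming the consequent. The known fact 'divisible by 8 → even' does NOT imply 'even → divisible by 8'. That would be the converse, which is false. For example, 10 is even but 10 ÷ 8 = 1.25, which is not an integer.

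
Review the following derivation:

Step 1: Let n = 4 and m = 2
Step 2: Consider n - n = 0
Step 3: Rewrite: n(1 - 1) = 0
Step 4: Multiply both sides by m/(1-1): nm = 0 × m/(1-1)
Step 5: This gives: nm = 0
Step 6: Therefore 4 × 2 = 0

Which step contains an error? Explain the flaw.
Step 4: Multiply both sides by m/(1-1): nm = 0 × m/(1-1)

Step 4 multiplies both sides by m/(1-1). However, 1-1 = 0, so this is multiplication by m/0, which is undefined. We cannot multiply by an undefined expression.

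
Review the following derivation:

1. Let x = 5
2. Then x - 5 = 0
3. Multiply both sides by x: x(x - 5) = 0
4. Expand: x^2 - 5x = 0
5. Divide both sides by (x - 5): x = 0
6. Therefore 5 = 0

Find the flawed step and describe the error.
Step 5: Divide both sides by (x - 5): x = 0

Step 5 divides both sides by (x - 5). However, since x = 5, we have (x - 5) = 0. Division by zero is undefined, making this step invalid.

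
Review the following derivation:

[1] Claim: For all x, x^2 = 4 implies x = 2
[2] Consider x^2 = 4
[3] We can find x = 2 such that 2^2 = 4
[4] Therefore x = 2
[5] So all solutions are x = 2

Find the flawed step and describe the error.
Step 4: Therefore x = 2

Step 4 incorrectly concludes that x = 2 is the only solution. The proof shows that x = 2 is A solution (existence), but does not show it is the ONLY solution (uniqueness). In fact, x = -2 is also a solution since (-2)^2 = 4. Finding one solution doesn't prove there are no others.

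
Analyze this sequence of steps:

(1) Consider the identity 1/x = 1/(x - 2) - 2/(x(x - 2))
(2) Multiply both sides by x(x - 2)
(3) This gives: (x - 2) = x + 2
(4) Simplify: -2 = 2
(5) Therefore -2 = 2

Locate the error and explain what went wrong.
Step 3: This gives: (x - 2) = x + 2

Step 3 makes a sign error when clearing denominators. Multiplying -2/(x(x - 2)) by x(x - 2) gives -2, not +2. The correct result is (x - 2) = x - 2, which is trivially true, not (x - 2) = x + 2. (Step 1 is a valid identity: 1/(x - 2) - 2/(x(x - 2)) = (x - 2)/(x(x - 2)) = 1/x.)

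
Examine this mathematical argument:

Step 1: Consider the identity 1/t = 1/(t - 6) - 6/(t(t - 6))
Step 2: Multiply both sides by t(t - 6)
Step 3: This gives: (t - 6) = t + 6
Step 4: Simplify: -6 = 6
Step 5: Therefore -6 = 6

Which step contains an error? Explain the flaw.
Step 3: This gives: (t - 6) = t + 6

Step 3 makes a sign error when clearing denominators. Multiplying -6/(t(t - 6)) by t(t - 6) gives -6, not +6. The correct result is (t - 6) = t - 6, which is trivially true, not (t - 6) = t + 6. (Step 1 is a valid identity: 1/(t - 6) - 6/(t(t - 6)) = (t - 6)/(t(t - 6)) = 1/t.)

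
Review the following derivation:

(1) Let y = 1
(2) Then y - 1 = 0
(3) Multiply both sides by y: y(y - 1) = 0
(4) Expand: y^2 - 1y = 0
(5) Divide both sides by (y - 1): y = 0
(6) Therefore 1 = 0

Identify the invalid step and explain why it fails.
Step 5: Divide both sides by (y - 1): y = 0

Step 5 divides both sides by (y - 1). However, since y = 1, we have (y - 1) = 0. Division by zero is undefined, making this step invalid.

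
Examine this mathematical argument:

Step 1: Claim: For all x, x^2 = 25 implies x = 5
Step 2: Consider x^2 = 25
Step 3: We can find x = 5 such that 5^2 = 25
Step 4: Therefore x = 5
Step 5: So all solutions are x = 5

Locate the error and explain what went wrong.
Step 4: Therefore x = 5

Step 4 incorrectly concludes that x = 5 is the only solution. The proof shows that x = 5 is A solution (existence), but does not show it is the ONLY solution (uniqueness). In fact, x = -5 is also a solution since (-5)^2 = 25. Finding one solution doesn't prove there are no others.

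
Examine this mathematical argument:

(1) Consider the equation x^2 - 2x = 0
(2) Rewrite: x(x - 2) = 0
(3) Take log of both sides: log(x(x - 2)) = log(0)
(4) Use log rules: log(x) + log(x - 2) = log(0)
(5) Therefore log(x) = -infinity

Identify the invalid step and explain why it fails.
Step 3: Take log of both sides: log(x(x - 2)) = log(0)

Step 3 takes the logarithm of both sides, resulting in log(0) on the right side. The logarithm is only defined for positive numbers; log(0) is undefined (approaches negative infinity). This operation is invalid.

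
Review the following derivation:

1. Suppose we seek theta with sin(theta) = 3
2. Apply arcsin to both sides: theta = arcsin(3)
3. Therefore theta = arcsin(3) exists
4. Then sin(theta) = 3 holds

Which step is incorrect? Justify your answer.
Step 2: Apply arcsin to both sides: theta = arcsin(3)

Step 2 applies arcsin to 3. However, arcsin(x) is only defined for x in [-1, 1] because sin(theta) can only produce values in that range. Since |3| > 1, arcsin(3) is undefined. There is no angle whose sine equals 3.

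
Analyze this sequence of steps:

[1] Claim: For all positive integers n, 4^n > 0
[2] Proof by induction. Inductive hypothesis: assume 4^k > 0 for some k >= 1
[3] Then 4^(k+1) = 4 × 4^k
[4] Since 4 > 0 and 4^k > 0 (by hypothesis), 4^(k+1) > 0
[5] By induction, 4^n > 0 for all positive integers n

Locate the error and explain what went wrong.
Step 5: By induction, 4^n > 0 for all positive integers n

Step 5 concludes the proof by induction, but no base case was ever established. A valid induction proof requires: (1) a base case proving 4^1 > 0, and (2) an inductive step showing IF 4^k > 0 THEN 4^(k+1) > 0. Steps 2-4 correctly establish the inductive step, but without the base case the conclusion in step 5 does not follow.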